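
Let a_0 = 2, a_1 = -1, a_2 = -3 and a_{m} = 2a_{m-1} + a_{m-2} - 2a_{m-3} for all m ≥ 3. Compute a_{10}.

The ordinary generating function has denominator 1 - 2y - y^2 + 2y^3.
Iterating the recurrence: a_0,…,a_{10} = 2, -1, -3, -11, -23, -51, -103, -211, -423, -851, -1703.

-1703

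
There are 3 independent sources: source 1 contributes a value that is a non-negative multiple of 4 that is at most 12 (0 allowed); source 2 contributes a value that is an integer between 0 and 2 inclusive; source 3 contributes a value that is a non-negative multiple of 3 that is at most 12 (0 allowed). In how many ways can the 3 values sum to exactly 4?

2

The generating function for the choices is (1 + x⁴ + x⁸ + x¹²)·(1 + x + x²)·(1 + x³ + x⁶ + x⁹ + x¹²); the count is [x⁴].
(1 + x⁴ + x⁸ + x¹²) has coefficients 1,0,0,0,1 for degrees 0…4.
(1 + x + x²) has coefficients 1,1,1,0,0 for degrees 0…4.
Finally multiplying by (1 + x³ + x⁶ + x⁹ + x¹²), the product of all factors after the first has coefficients 1,1,1,1,1 for degrees 0…4.
[x⁴] = 1·1 + 1·1 = 2.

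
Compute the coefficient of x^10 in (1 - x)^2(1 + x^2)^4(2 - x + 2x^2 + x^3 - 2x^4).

(1 - x)^2 has coefficients 1,-2,1 for degrees 0…2.
(1 + x^2)^4 has coefficients 1,0,4,0,6,0,4,0,1,0,0 for degrees 0…10.
Finally multiplying by (2 - x + 2x^2 + x^3 - 2x^4), the product of all factors after the first has coefficients 2,-1,10,-3,18,-2,12,2,-2,3,-6 for degrees 0…10.
[x^10] = 1·(-6) − 2·3 + 1·(-2) = -14.

-14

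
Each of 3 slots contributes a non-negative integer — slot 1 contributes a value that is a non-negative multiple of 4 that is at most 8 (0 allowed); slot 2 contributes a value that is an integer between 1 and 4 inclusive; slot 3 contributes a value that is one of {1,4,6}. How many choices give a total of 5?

2

The generating function for the choices is (1 + y^4 + y^8)·(y + y^2 + y^3 + y^4)·(y + y^4 + y^6); the count is [y^5].
(1 + y^4 + y^8) has coefficients 1,0,0,0,1,0 for degrees 0…5.
(y + y^2 + y^3 + y^4) has coefficients 0,1,1,1,1,0 for degrees 0…5.
Finally multiplying by (y + y^4 + y^6), the product of all factors after the first has coefficients 0,0,1,1,1,2 for degrees 0…5.
[y^5] = 1·2 + 1·0 = 2.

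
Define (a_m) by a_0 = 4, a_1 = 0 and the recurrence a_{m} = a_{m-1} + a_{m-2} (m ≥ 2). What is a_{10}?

The ordinary generating function has denominator 1 - t - t^2.
Iterating the recurrence: a_0,…,a_{10} = 4, 0, 4, 4, 8, 12, 20, 32, 52, 84, 136.

136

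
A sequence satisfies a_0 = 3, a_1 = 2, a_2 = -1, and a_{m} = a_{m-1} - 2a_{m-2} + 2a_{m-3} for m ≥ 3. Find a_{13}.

23

The ordinary generating function has denominator 1 - t + 2t^2 - 2t^3.
Iterating the recurrence: a_0,…,a_{13} = 3, 2, -1, 1, 7, 3, -9, -1, 23, 7, -41, -9, 87, 23.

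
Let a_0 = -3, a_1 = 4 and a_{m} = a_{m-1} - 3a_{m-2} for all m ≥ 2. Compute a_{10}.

The ordinary generating function has denominator 1 - t + 3t^2.
Iterating the recurrence: a_0,…,a_{10} = -3, 4, 13, 1, -38, -41, 73, 196, -23, -611, -542.

-542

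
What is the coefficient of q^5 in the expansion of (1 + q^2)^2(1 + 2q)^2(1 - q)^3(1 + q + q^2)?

-5

(1 + q^2)^2 has coefficients 1,0,2,0,1 for degrees 0…4.
(1 + 2q)^2 has coefficients 1,4,4,0,0,0 for degrees 0…5.
Multiplying by (1 - q)^3 gives running coefficients 1,1,-5,-1,8,-4 for degrees 0…5.
Finally multiplying by (1 + q + q^2), the product of all factors after the first has coefficients 1,2,-3,-5,2,3 for degrees 0…5.
[q^5] = 1·3 + 2·(-5) + 1·2 = -5.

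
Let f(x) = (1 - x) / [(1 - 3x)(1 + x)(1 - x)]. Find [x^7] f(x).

The denominator gives the recurrence a_n = 3a_(n−1) + a_(n−2) − 3a_(n−3) for n ≥ 3; the numerator fixes a_0 = 1, a_1 = 2, a_2 = 7.
Iterating: 1, 2, 7, 20, 61, 182, 547, 1640, so a_7 = 1640.

1640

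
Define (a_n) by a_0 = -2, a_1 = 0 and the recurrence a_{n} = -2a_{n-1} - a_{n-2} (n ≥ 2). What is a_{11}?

-20

The ordinary generating function has denominator 1 + 2t + t^2.
Iterating the recurrence: a_0,…,a_{11} = -2, 0, 2, -4, 6, -8, 10, -12, 14, -16, 18, -20.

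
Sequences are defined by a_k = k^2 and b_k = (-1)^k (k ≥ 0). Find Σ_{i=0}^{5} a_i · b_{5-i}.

Write out a_i and b_{5-i} for i = 0,…,5 and sum the products.
Σ = 0·(-1) + 1·1 + 4·(-1) + 9·1 + 16·(-1) + 25·1 = 15.

15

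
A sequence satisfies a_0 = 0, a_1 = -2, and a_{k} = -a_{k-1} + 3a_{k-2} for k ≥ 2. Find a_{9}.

-1016

The ordinary generating function has denominator 1 + z - 3z^2.
Iterating the recurrence: a_0,…,a_{9} = 0, -2, 2, -8, 14, -38, 80, -194, 434, -1016.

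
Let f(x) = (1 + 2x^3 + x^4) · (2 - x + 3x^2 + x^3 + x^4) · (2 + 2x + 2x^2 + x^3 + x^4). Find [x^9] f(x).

(1 + 2x^3 + x^4) has coefficients 1,0,0,2,1 for degrees 0…4.
(2 - x + 3x^2 + x^3 + x^4) has coefficients 2,-1,3,1,1,0,0,0,0,0 for degrees 0…9.
Finally multiplying by (2 + 2x + 2x^2 + x^3 + x^4), the product of all factors after the first has coefficients 4,2,8,8,11,6,6,2,1,0 for degrees 0…9.
[x^9] = 1·0 + 2·6 + 1·6 = 18.

18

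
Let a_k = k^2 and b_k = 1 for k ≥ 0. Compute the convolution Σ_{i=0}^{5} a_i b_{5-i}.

The convolution is the t^5 coefficient of A(t)B(t).
Σ = 0·1 + 1·1 + 4·1 + 9·1 + 16·1 + 25·1 = 55.

55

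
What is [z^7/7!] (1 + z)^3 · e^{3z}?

The EGF product rule gives c_7 = Σ_{k_1+k_2=7} C(7; k_1,k_2) · ∏ g_i(k_i), where (1+z)^3 gives the falling factorial (3)_k; e^{3z} gives (3)^k.
g_1(k) for k = 0…7: 1, 3, 6, 6, 0, 0, 0, 0.
g_2(k) for k = 0…7: 1, 3, 9, 27, 81, 243, 729, 2187.
c_7 = Σ_k C(7,k)·g_1(k)·g_2(7−k) = 1·1·2187 + 7·3·729 + 21·6·243 + 35·6·81 = 2187 + 15309 + 30618 + 17010 = 65124.

65124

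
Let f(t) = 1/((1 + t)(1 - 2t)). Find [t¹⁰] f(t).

683

Partial fractions give a closed form: a_n = (1/3)·(-1)^n + (2/3)·2^n.
At n = 10: a_10 = 683.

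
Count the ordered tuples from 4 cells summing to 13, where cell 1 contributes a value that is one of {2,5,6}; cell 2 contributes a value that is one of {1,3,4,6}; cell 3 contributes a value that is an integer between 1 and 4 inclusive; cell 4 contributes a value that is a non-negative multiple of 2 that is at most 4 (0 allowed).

17

The generating function for the choices is (y^2 + y^5 + y^6)·(y + y^3 + y^4 + y^6)·(y + y^2 + y^3 + y^4)·(1 + y^2 + y^4); the count is [y^13].
(y^2 + y^5 + y^6) has coefficients 0,0,1,0,0,1,1 for degrees 0…6.
(y + y^3 + y^4 + y^6) has coefficients 0,1,0,1,1,0,1,0,0,0,0,0,0,0 for degrees 0…13.
Multiplying by (y + y^2 + y^3 + y^4) gives running coefficients 0,0,1,1,2,3,2,3,2,1,1,0,0,0 for degrees 0…13.
Finally multiplying by (1 + y^2 + y^4), the product of all factors after the first has coefficients 0,0,1,1,3,4,5,7,6,7,5,4,3,1 for degrees 0…13.
[y^13] = 1·4 + 1·6 + 1·7 = 17.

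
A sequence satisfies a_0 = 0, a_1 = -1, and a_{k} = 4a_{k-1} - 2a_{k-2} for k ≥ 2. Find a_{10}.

The ordinary generating function has denominator 1 - 4t + 2t^2.
Iterating the recurrence: a_0,…,a_{10} = 0, -1, -4, -14, -48, -164, -560, -1912, -6528, -22288, -76096.

-76096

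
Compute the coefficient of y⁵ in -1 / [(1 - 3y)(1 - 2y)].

-665

The denominator gives the recurrence a_n = 5a_(n−1) − 6a_(n−2) for n ≥ 2; the numerator fixes a_0 = -1, a_1 = -5.
Iterating: -1, -5, -19, -65, -211, -665, so a_5 = -665.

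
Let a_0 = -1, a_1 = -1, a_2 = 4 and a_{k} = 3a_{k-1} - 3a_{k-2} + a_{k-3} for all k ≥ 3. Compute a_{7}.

The ordinary generating function has denominator 1 - 3t + 3t^2 - t^3.
Iterating the recurrence: a_0,…,a_{7} = -1, -1, 4, 14, 29, 49, 74, 104.

104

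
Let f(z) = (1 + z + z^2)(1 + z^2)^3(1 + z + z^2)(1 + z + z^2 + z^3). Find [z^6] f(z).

(1 + z + z^2) has coefficients 1,1,1 for degrees 0…2.
(1 + z^2)^3 has coefficients 1,0,3,0,3,0,1 for degrees 0…6.
Multiplying by (1 + z + z^2) gives running coefficients 1,1,4,3,6,3,4 for degrees 0…6.
Finally multiplying by (1 + z + z^2 + z^3), the product of all factors after the first has coefficients 1,2,6,9,14,16,16 for degrees 0…6.
[z^6] = 1·16 + 1·16 + 1·14 = 46.

46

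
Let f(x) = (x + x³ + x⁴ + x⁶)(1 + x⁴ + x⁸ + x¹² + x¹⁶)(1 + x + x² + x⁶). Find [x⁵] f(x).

(x + x³ + x⁴ + x⁶) has coefficients 0,1,0,1,1,0 for degrees 0…5.
(1 + x⁴ + x⁸ + x¹² + x¹⁶) has coefficients 1,0,0,0,1,0 for degrees 0…5.
Finally multiplying by (1 + x + x² + x⁶), the product of all factors after the first has coefficients 1,1,1,0,1,1 for degrees 0…5.
[x⁵] = 1·1 + 1·1 + 1·1 = 3.

3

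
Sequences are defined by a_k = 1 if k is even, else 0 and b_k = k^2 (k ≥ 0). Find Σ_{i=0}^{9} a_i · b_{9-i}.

165

Write out a_i and b_{9-i} for i = 0,…,9 and sum the products.
Σ = 1·81 + 0·64 + 1·49 + 0·36 + 1·25 + 0·16 + 1·9 + 0·4 + 1·1 + 0·0 = 165.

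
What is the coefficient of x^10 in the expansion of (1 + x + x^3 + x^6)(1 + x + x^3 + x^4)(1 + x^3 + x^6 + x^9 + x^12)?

8

(1 + x + x^3 + x^6) has coefficients 1,1,0,1,0,0,1 for degrees 0…6.
(1 + x + x^3 + x^4) has coefficients 1,1,0,1,1,0,0,0,0,0,0 for degrees 0…10.
Finally multiplying by (1 + x^3 + x^6 + x^9 + x^12), the product of all factors after the first has coefficients 1,1,0,2,2,0,2,2,0,2,2 for degrees 0…10.
[x^10] = 1·2 + 1·2 + 1·2 + 1·2 = 8.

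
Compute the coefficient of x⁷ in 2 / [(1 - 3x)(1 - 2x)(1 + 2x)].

7566

The denominator gives the recurrence a_n = 3a_(n−1) + 4a_(n−2) − 12a_(n−3) for n ≥ 3; the numerator fixes a_0 = 2, a_1 = 6, a_2 = 26.
Iterating: 2, 6, 26, 78, 266, 798, 2522, 7566, so a_7 = 7566.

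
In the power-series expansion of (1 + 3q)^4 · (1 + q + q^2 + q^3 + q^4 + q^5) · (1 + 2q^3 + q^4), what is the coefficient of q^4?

(1 + 3q)^4 has coefficients 1,12,54,108,81 for degrees 0…4.
(1 + q + q^2 + q^3 + q^4 + q^5) has coefficients 1,1,1,1,1 for degrees 0…4.
Finally multiplying by (1 + 2q^3 + q^4), the product of all factors after the first has coefficients 1,1,1,3,4 for degrees 0…4.
[q^4] = 1·4 + 12·3 + 54·1 + 108·1 + 81·1 = 283.

283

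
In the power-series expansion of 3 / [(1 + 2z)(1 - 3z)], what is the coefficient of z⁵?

399

Partial fractions give a closed form: a_n = (6/5)·(-2)^n + (9/5)·3^n.
At n = 5: a_5 = 399.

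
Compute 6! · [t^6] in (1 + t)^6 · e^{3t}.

The EGF product rule gives c_6 = Σ_{k_1+k_2=6} C(6; k_1,k_2) · ∏ g_i(k_i), where (1+t)^6 gives the falling factorial (6)_k; e^{3t} gives (3)^k.
g_1(k) for k = 0…6: 1, 6, 30, 120, 360, 720, 720.
g_2(k) for k = 0…6: 1, 3, 9, 27, 81, 243, 729.
c_6 = Σ_k C(6,k)·g_1(k)·g_2(6−k) = 1·1·729 + 6·6·243 + 15·30·81 + 20·120·27 + 15·360·9 + 6·720·3 + 1·720·1 = 729 + 8748 + 36450 + 64800 + 48600 + 12960 + 720 = 173007.

173007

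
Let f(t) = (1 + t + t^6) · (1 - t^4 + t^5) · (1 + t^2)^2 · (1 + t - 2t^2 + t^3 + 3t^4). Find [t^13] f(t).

(1 + t + t^6) has coefficients 1,1,0,0,0,0,1 for degrees 0…6.
(1 - t^4 + t^5) has coefficients 1,0,0,0,-1,1,0,0,0,0,0,0,0,0 for degrees 0…13.
Multiplying by (1 + t^2)^2 gives running coefficients 1,0,2,0,0,1,-2,2,-1,1,0,0,0,0 for degrees 0…13.
Finally multiplying by (1 + t - 2t^2 + t^3 + 3t^4), the product of all factors after the first has coefficients 1,1,0,3,-1,3,5,-2,6,-3,-1,3,-2,3 for degrees 0…13.
[t^13] = 1·3 + 1·(-2) + 1·(-2) = -1.

-1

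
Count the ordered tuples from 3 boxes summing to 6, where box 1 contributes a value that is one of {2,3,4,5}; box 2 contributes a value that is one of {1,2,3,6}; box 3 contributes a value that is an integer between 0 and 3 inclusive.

The generating function for the choices is (y^2 + y^3 + y^4 + y^5)·(y + y^2 + y^3 + y^6)·(1 + y + y^2 + y^3); the count is [y^6].
(y^2 + y^3 + y^4 + y^5) has coefficients 0,0,1,1,1,1 for degrees 0…5.
(y + y^2 + y^3 + y^6) has coefficients 0,1,1,1,0,0,1 for degrees 0…6.
Finally multiplying by (1 + y + y^2 + y^3), the product of all factors after the first has coefficients 0,1,2,3,3,2,2 for degrees 0…6.
[y^6] = 1·3 + 1·3 + 1·2 + 1·1 = 9.

9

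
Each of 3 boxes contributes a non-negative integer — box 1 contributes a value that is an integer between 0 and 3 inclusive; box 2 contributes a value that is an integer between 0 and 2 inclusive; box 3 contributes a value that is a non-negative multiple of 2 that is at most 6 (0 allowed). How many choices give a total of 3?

5

The generating function for the choices is (1 + z + z² + z³)·(1 + z + z²)·(1 + z² + z⁴ + z⁶); the count is [z³].
(1 + z + z² + z³) has coefficients 1,1,1,1 for degrees 0…3.
(1 + z + z²) has coefficients 1,1,1,0 for degrees 0…3.
Finally multiplying by (1 + z² + z⁴ + z⁶), the product of all factors after the first has coefficients 1,1,2,1 for degrees 0…3.
[z³] = 1·1 + 1·2 + 1·1 + 1·1 = 5.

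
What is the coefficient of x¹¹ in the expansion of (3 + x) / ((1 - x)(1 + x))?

1

The denominator gives the recurrence a_n = a_(n−2) for n ≥ 2; the numerator fixes a_0 = 3, a_1 = 1.
Iterating: 3, 1, 3, 1, 3, 1, 3, 1, 3, 1, 3, 1, so a_11 = 1.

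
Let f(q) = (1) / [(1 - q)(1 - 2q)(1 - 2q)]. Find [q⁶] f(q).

769

The denominator gives the recurrence a_n = 5a_(n−1) − 8a_(n−2) + 4a_(n−3) for n ≥ 3; the numerator fixes a_0 = 1, a_1 = 5, a_2 = 17.
Iterating: 1, 5, 17, 49, 129, 321, 769, so a_6 = 769.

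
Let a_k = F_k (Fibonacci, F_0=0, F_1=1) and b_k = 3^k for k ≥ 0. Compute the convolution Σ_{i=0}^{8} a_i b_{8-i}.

3912

The convolution is the t^8 coefficient of A(t)B(t).
Σ = 0·6561 + 1·2187 + 1·729 + 2·243 + 3·81 + 5·27 + 8·9 + 13·3 + 21·1 = 3912.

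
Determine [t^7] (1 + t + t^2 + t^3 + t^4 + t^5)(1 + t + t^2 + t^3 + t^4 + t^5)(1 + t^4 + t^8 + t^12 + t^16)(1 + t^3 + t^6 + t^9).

16

(1 + t + t^2 + t^3 + t^4 + t^5) has coefficients 1,1,1,1,1,1 for degrees 0…5.
(1 + t + t^2 + t^3 + t^4 + t^5) has coefficients 1,1,1,1,1,1,0,0 for degrees 0…7.
Multiplying by (1 + t^4 + t^8 + t^12 + t^16) gives running coefficients 1,1,1,1,2,2,1,1 for degrees 0…7.
Finally multiplying by (1 + t^3 + t^6 + t^9), the product of all factors after the first has coefficients 1,1,1,2,3,3,3,4 for degrees 0…7.
[t^7] = 1·4 + 1·3 + 1·3 + 1·3 + 1·2 + 1·1 = 16.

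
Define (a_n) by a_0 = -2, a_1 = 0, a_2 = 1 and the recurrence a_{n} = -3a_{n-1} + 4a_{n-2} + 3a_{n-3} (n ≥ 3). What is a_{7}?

-1836

The ordinary generating function has denominator 1 + 3x - 4x^2 - 3x^3.
Iterating the recurrence: a_0,…,a_{7} = -2, 0, 1, -9, 31, -126, 475, -1836.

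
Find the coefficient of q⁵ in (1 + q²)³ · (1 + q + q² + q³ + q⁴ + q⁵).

7

(1 + q²)³ has coefficients 1,0,3,0,3,0 for degrees 0…5.
(1 + q + q² + q³ + q⁴ + q⁵) has coefficients 1,1,1,1,1,1 for degrees 0…5.
[q⁵] = 1·1 + 3·1 + 3·1 = 7.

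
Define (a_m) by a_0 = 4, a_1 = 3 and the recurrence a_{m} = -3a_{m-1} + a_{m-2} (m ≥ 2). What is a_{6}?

-644

The ordinary generating function has denominator 1 + 3y - y^2.
Iterating the recurrence: a_0,…,a_{6} = 4, 3, -5, 18, -59, 195, -644.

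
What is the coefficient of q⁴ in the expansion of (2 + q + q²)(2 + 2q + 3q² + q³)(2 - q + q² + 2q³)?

(2 + q + q²) has coefficients 2,1,1 for degrees 0…2.
(2 + 2q + 3q² + q³) has coefficients 2,2,3,1,0 for degrees 0…4.
Finally multiplying by (2 - q + q² + 2q³), the product of all factors after the first has coefficients 4,2,6,5,6 for degrees 0…4.
[q⁴] = 2·6 + 1·5 + 1·6 = 23.

23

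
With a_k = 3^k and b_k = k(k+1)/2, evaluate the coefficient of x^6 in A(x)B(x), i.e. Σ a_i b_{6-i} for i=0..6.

804

This is [x^6] in the product of the two ordinary generating functions.
Σ = 1·21 + 3·15 + 9·10 + 27·6 + 81·3 + 243·1 + 729·0 = 804.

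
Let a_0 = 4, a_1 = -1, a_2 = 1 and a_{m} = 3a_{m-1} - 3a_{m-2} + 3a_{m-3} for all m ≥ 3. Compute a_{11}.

The ordinary generating function has denominator 1 - 3t + 3t^2 - 3t^3.
Iterating the recurrence: a_0,…,a_{11} = 4, -1, 1, 18, 48, 93, 189, 432, 1008, 2295, 5157, 11610.

11610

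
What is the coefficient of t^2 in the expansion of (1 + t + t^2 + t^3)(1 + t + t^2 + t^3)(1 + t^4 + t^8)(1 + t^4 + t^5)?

3

(1 + t + t^2 + t^3) has coefficients 1,1,1 for degrees 0…2.
(1 + t + t^2 + t^3) has coefficients 1,1,1 for degrees 0…2.
Multiplying by (1 + t^4 + t^8) gives running coefficients 1,1,1 for degrees 0…2.
Finally multiplying by (1 + t^4 + t^5), the product of all factors after the first has coefficients 1,1,1 for degrees 0…2.
[t^2] = 1·1 + 1·1 + 1·1 = 3.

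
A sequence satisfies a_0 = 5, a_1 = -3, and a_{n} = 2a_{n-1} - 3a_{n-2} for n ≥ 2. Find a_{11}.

The ordinary generating function has denominator 1 - 2y + 3y^2.
Iterating the recurrence: a_0,…,a_{11} = 5, -3, -21, -33, -3, 93, 195, 111, -363, -1059, -1029, 1119.

1119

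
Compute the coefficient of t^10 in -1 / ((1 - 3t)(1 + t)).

The denominator gives the recurrence a_n = 2a_(n−1) + 3a_(n−2) for n ≥ 2; the numerator fixes a_0 = -1, a_1 = -2.
Iterating: -1, -2, -7, -20, -61, -182, -547, -1640, -4921, -14762, -44287, so a_10 = -44287.

-44287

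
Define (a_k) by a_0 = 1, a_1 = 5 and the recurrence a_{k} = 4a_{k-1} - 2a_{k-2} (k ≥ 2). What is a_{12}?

The ordinary generating function has denominator 1 - 4y + 2y^2.
Iterating the recurrence: a_0,…,a_{12} = 1, 5, 18, 62, 212, 724, 2472, 8440, 28816, 98384, 335904, 1146848, 3915584.

3915584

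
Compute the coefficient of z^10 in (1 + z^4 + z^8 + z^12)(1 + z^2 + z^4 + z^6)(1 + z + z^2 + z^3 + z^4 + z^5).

(1 + z^4 + z^8 + z^12) has coefficients 1,0,0,0,1,0,0,0,1,0,0 for degrees 0…10.
(1 + z^2 + z^4 + z^6) has coefficients 1,0,1,0,1,0,1,0,0,0,0 for degrees 0…10.
Finally multiplying by (1 + z + z^2 + z^3 + z^4 + z^5), the product of all factors after the first has coefficients 1,1,2,2,3,3,3,3,2,2,1 for degrees 0…10.
[z^10] = 1·1 + 1·3 + 1·2 = 6.

6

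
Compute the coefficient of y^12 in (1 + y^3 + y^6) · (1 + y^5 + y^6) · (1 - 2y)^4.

-23

(1 + y^3 + y^6) has coefficients 1,0,0,1,0,0,1 for degrees 0…6.
(1 + y^5 + y^6) has coefficients 1,0,0,0,0,1,1,0,0,0,0,0,0 for degrees 0…12.
Finally multiplying by (1 - 2y)^4, the product of all factors after the first has coefficients 1,-8,24,-32,16,1,-7,16,-8,-16,16,0,0 for degrees 0…12.
[y^12] = 1·0 + 1·(-16) + 1·(-7) = -23.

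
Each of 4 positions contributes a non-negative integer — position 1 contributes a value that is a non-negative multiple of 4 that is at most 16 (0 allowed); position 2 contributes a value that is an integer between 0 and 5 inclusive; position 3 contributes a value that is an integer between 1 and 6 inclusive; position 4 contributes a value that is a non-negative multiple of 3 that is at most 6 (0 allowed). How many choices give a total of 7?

13

The generating function for the choices is (1 + x^4 + x^8 + x^12 + x^16)·(1 + x + x^2 + x^3 + x^4 + x^5)·(x + x^2 + x^3 + x^4 + x^5 + x^6)·(1 + x^3 + x^6); the count is [x^7].
(1 + x^4 + x^8 + x^12 + x^16) has coefficients 1,0,0,0,1,0,0,0 for degrees 0…7.
(1 + x + x^2 + x^3 + x^4 + x^5) has coefficients 1,1,1,1,1,1,0,0 for degrees 0…7.
Multiplying by (x + x^2 + x^3 + x^4 + x^5 + x^6) gives running coefficients 0,1,2,3,4,5,6,5 for degrees 0…7.
Finally multiplying by (1 + x^3 + x^6), the product of all factors after the first has coefficients 0,1,2,3,5,7,9,10 for degrees 0…7.
[x^7] = 1·10 + 1·3 = 13.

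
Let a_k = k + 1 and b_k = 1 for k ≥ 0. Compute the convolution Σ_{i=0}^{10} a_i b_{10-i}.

This is [x^10] in the product of the two ordinary generating functions.
Σ = 1·1 + 2·1 + 3·1 + 4·1 + 5·1 + 6·1 + 7·1 + 8·1 + 9·1 + 10·1 + 11·1 = 66.

66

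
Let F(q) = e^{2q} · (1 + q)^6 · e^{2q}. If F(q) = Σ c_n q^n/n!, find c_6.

414160

The EGF product rule gives c_6 = Σ_{k_1+k_2+k_3=6} C(6; k_1,k_2,k_3) · ∏ g_i(k_i), where e^{2q} gives (2)^k; (1+q)^6 gives the falling factorial (6)_k; e^{2q} gives (2)^k.
g_1(k) for k = 0…6: 1, 2, 4, 8, 16, 32, 64.
g_2(k) for k = 0…6: 1, 6, 30, 120, 360, 720, 720.
g_3(k) for k = 0…6: 1, 2, 4, 8, 16, 32, 64.
First combine the last two factors: h(k) = Σ_j C(k,j)·g_2(j)·g_3(k−j) for k = 0…6: 1, 8, 58, 380, 2248, 12032, 58576.
c_6 = Σ_k C(6,k)·g_1(k)·h(6−k) = 1·1·58576 + 6·2·12032 + 15·4·2248 + 20·8·380 + 15·16·58 + 6·32·8 + 1·64·1 = 58576 + 144384 + 134880 + 60800 + 13920 + 1536 + 64 = 414160.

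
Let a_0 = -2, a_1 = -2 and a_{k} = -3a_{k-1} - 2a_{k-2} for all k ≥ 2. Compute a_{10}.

The ordinary generating function has denominator 1 + 3y + 2y^2.
Iterating the recurrence: a_0,…,a_{10} = -2, -2, 10, -26, 58, -122, 250, -506, 1018, -2042, 4090.

4090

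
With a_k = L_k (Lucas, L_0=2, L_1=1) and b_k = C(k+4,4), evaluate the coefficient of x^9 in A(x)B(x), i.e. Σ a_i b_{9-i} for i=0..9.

Write out a_i and b_{9-i} for i = 0,…,9 and sum the products.
Σ = 2·715 + 1·495 + 3·330 + 4·210 + 7·126 + 11·70 + 18·35 + 29·15 + 47·5 + 76·1 = 6783.

6783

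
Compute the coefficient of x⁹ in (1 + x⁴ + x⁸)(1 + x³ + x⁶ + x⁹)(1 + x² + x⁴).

(1 + x⁴ + x⁸) has coefficients 1,0,0,0,1,0,0,0,1 for degrees 0…8.
(1 + x³ + x⁶ + x⁹) has coefficients 1,0,0,1,0,0,1,0,0,1 for degrees 0…9.
Finally multiplying by (1 + x² + x⁴), the product of all factors after the first has coefficients 1,0,1,1,1,1,1,1,1,1 for degrees 0…9.
[x⁹] = 1·1 + 1·1 + 1·0 = 2.

2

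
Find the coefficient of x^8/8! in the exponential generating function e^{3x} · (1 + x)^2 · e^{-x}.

The EGF product rule gives c_8 = Σ_{k_1+k_2+k_3=8} C(8; k_1,k_2,k_3) · ∏ g_i(k_i), where e^{3x} gives (3)^k; (1+x)^2 gives the falling factorial (2)_k; e^{-x} gives (-1)^k.
g_1(k) for k = 0…8: 1, 3, 9, 27, 81, 243, 729, 2187, 6561.
g_2(k) for k = 0…8: 1, 2, 2, 0, 0, 0, 0, 0, 0.
g_3(k) for k = 0…8: 1, -1, 1, -1, 1, -1, 1, -1, 1.
First combine the last two factors: h(k) = Σ_j C(k,j)·g_2(j)·g_3(k−j) for k = 0…8: 1, 1, -1, -1, 5, -11, 19, -29, 41.
c_8 = Σ_k C(8,k)·g_1(k)·h(8−k) = 1·1·41 + 8·3·(-29) + 28·9·19 + 56·27·(-11) + 70·81·5 + 56·243·(-1) + 28·729·(-1) + 8·2187·1 + 1·6561·1 = 41 − 696 + 4788 − 16632 + 28350 − 13608 − 20412 + 17496 + 6561 = 5888.

5888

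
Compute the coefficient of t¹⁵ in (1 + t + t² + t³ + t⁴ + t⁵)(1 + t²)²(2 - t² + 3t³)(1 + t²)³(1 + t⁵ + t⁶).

196

(1 + t + t² + t³ + t⁴ + t⁵) has coefficients 1,1,1,1,1,1 for degrees 0…5.
(1 + t²)² has coefficients 1,0,2,0,1,0,0,0,0,0,0,0,0,0,0,0 for degrees 0…15.
Multiplying by (2 - t² + 3t³) gives running coefficients 2,0,3,3,0,6,-1,3,0,0,0,0,0,0,0,0 for degrees 0…15.
Multiplying by (1 + t²)³ gives running coefficients 2,0,9,3,15,15,10,30,0,30,-3,15,-1,3,0,0 for degrees 0…15.
Finally multiplying by (1 + t⁵ + t⁶), the product of all factors after the first has coefficients 2,0,9,3,15,17,12,39,12,48,27,40,39,33,30,27 for degrees 0…15.
[t¹⁵] = 1·27 + 1·30 + 1·33 + 1·39 + 1·40 + 1·27 = 196.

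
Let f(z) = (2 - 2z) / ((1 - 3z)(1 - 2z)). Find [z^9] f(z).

Partial fractions give a closed form: a_n = (4)·3^n + (-2)·2^n.
At n = 9: a_9 = 77708.

77708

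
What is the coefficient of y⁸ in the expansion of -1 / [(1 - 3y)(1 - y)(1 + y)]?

-7381

Partial fractions give a closed form: a_n = (-9/8)·3^n + (1/4)·1^n + (-1/8)·(-1)^n.
At n = 8: a_8 = -7381.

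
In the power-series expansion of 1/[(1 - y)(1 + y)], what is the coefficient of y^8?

Partial fractions give a closed form: a_n = (1/2)·1^n + (1/2)·(-1)^n.
At n = 8: a_8 = 1.

1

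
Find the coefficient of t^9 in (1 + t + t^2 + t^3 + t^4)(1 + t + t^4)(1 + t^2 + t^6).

(1 + t + t^2 + t^3 + t^4) has coefficients 1,1,1,1,1 for degrees 0…4.
(1 + t + t^4) has coefficients 1,1,0,0,1,0,0,0,0,0 for degrees 0…9.
Finally multiplying by (1 + t^2 + t^6), the product of all factors after the first has coefficients 1,1,1,1,1,0,2,1,0,0 for degrees 0…9.
[t^9] = 1·0 + 1·0 + 1·1 + 1·2 + 1·0 = 3.

3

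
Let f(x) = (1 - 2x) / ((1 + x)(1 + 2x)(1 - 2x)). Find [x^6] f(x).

The denominator gives the recurrence a_n = −a_(n−1) + 4a_(n−2) + 4a_(n−3) for n ≥ 3; the numerator fixes a_0 = 1, a_1 = -3, a_2 = 7.
Iterating: 1, -3, 7, -15, 31, -63, 127, so a_6 = 127.

127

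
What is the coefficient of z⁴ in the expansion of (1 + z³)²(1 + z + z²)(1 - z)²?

-1

(1 + z³)² has coefficients 1,0,0,2,0 for degrees 0…4.
(1 + z + z²) has coefficients 1,1,1,0,0 for degrees 0…4.
Finally multiplying by (1 - z)², the product of all factors after the first has coefficients 1,-1,0,-1,1 for degrees 0…4.
[z⁴] = 1·1 + 2·(-1) = -1.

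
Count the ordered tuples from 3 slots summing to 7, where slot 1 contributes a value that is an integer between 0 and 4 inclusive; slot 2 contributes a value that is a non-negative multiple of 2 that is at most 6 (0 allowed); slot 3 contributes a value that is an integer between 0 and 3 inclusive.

10

The generating function for the choices is (1 + q + q^2 + q^3 + q^4)·(1 + q^2 + q^4 + q^6)·(1 + q + q^2 + q^3); the count is [q^7].
(1 + q + q^2 + q^3 + q^4) has coefficients 1,1,1,1,1 for degrees 0…4.
(1 + q^2 + q^4 + q^6) has coefficients 1,0,1,0,1,0,1,0 for degrees 0…7.
Finally multiplying by (1 + q + q^2 + q^3), the product of all factors after the first has coefficients 1,1,2,2,2,2,2,2 for degrees 0…7.
[q^7] = 1·2 + 1·2 + 1·2 + 1·2 + 1·2 = 10.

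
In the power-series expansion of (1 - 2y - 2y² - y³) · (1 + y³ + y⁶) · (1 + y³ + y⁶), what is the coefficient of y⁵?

-4

(1 - 2y - 2y² - y³) has coefficients 1,-2,-2,-1 for degrees 0…3.
(1 + y³ + y⁶) has coefficients 1,0,0,1,0,0 for degrees 0…5.
Finally multiplying by (1 + y³ + y⁶), the product of all factors after the first has coefficients 1,0,0,2,0,0 for degrees 0…5.
[y⁵] = 1·0 − 2·0 − 2·2 − 1·0 = -4.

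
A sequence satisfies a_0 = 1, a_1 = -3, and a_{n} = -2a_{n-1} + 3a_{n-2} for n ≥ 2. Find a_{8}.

The ordinary generating function has denominator 1 + 2z - 3z^2.
Iterating the recurrence: a_0,…,a_{8} = 1, -3, 9, -27, 81, -243, 729, -2187, 6561.

6561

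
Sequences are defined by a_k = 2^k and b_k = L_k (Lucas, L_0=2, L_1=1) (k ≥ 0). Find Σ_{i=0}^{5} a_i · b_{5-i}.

This is [x^5] in the product of the two ordinary generating functions.
Σ = 1·11 + 2·7 + 4·4 + 8·3 + 16·1 + 32·2 = 145.

145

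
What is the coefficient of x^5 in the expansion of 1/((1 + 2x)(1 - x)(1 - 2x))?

Partial fractions give a closed form: a_n = (1/3)·(-2)^n + (-1/3)·1^n + (1)·2^n.
At n = 5: a_5 = 21.

21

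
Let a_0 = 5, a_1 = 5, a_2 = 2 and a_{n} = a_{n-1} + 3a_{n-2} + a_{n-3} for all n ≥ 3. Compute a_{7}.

The ordinary generating function has denominator 1 - y - 3y^2 - y^3.
Iterating the recurrence: a_0,…,a_{7} = 5, 5, 2, 22, 33, 101, 222, 558.

558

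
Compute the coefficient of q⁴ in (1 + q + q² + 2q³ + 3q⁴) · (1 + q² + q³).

5

(1 + q + q² + 2q³ + 3q⁴) has coefficients 1,1,1,2,3 for degrees 0…4.
(1 + q² + q³) has coefficients 1,0,1,1,0 for degrees 0…4.
[q⁴] = 1·0 + 1·1 + 1·1 + 2·0 + 3·1 = 5.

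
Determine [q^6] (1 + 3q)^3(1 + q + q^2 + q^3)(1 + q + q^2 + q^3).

208

(1 + 3q)^3 has coefficients 1,9,27,27 for degrees 0…3.
(1 + q + q^2 + q^3) has coefficients 1,1,1,1,0,0,0 for degrees 0…6.
Finally multiplying by (1 + q + q^2 + q^3), the product of all factors after the first has coefficients 1,2,3,4,3,2,1 for degrees 0…6.
[q^6] = 1·1 + 9·2 + 27·3 + 27·4 = 208.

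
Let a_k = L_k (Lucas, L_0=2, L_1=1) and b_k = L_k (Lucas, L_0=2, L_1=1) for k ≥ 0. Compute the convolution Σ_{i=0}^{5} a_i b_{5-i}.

The convolution is the t^5 coefficient of A(t)B(t).
Σ = 2·11 + 1·7 + 3·4 + 4·3 + 7·1 + 11·2 = 82.

82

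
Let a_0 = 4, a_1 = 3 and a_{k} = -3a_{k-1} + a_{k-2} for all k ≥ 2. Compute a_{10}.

The ordinary generating function has denominator 1 + 3z - z^2.
Iterating the recurrence: a_0,…,a_{10} = 4, 3, -5, 18, -59, 195, -644, 2127, -7025, 23202, -76631.

-76631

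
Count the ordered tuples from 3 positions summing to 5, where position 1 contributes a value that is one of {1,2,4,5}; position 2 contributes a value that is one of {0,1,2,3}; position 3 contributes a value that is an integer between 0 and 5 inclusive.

The generating function for the choices is (x + x^2 + x^4 + x^5)·(1 + x + x^2 + x^3)·(1 + x + x^2 + x^3 + x^4 + x^5); the count is [x^5].
(x + x^2 + x^4 + x^5) has coefficients 0,1,1,0,1,1 for degrees 0…5.
(1 + x + x^2 + x^3) has coefficients 1,1,1,1,0,0 for degrees 0…5.
Finally multiplying by (1 + x + x^2 + x^3 + x^4 + x^5), the product of all factors after the first has coefficients 1,2,3,4,4,4 for degrees 0…5.
[x^5] = 1·4 + 1·4 + 1·2 + 1·1 = 11.

11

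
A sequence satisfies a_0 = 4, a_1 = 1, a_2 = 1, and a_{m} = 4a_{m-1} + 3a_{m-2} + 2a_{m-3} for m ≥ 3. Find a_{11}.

3419559

The ordinary generating function has denominator 1 - 4z - 3z^2 - 2z^3.
Iterating the recurrence: a_0,…,a_{11} = 4, 1, 1, 15, 65, 307, 1453, 6863, 32425, 153195, 723781, 3419559.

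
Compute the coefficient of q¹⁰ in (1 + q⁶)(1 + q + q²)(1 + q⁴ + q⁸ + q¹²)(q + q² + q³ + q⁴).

6

(1 + q⁶) has coefficients 1,0,0,0,0,0,1 for degrees 0…6.
(1 + q + q²) has coefficients 1,1,1,0,0,0,0,0,0,0,0 for degrees 0…10.
Multiplying by (1 + q⁴ + q⁸ + q¹²) gives running coefficients 1,1,1,0,1,1,1,0,1,1,1 for degrees 0…10.
Finally multiplying by (q + q² + q³ + q⁴), the product of all factors after the first has coefficients 0,1,2,3,3,3,3,3,3,3,3 for degrees 0…10.
[q¹⁰] = 1·3 + 1·3 = 6.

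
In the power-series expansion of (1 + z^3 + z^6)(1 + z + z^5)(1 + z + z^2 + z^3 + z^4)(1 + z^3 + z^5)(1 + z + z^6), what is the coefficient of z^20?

10

(1 + z^3 + z^6) has coefficients 1,0,0,1,0,0,1 for degrees 0…6.
(1 + z + z^5) has coefficients 1,1,0,0,0,1,0,0,0,0,0,0,0,0,0,0,0,0,0,0,0 for degrees 0…20.
Multiplying by (1 + z + z^2 + z^3 + z^4) gives running coefficients 1,2,2,2,2,2,1,1,1,1,0,0,0,0,0,0,0,0,0,0,0 for degrees 0…20.
Multiplying by (1 + z^3 + z^5) gives running coefficients 1,2,2,3,4,5,5,5,5,4,3,2,2,1,1,0,0,0,0,0,0 for degrees 0…20.
Finally multiplying by (1 + z + z^6), the product of all factors after the first has coefficients 1,3,4,5,7,9,11,12,12,12,11,10,9,8,7,5,3,2,2,1,1 for degrees 0…20.
[z^20] = 1·1 + 1·2 + 1·7 = 10.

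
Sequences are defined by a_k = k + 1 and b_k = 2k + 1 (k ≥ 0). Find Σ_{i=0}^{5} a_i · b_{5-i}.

Write out a_i and b_{5-i} for i = 0,…,5 and sum the products.
Σ = 1·11 + 2·9 + 3·7 + 4·5 + 5·3 + 6·1 = 91.

91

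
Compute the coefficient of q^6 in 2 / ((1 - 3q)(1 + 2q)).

926

The denominator gives the recurrence a_n = a_(n−1) + 6a_(n−2) for n ≥ 2; the numerator fixes a_0 = 2, a_1 = 2.
Iterating: 2, 2, 14, 26, 110, 266, 926, so a_6 = 926.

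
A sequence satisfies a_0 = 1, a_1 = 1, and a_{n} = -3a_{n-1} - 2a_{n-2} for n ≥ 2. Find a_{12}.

The ordinary generating function has denominator 1 + 3q + 2q^2.
Iterating the recurrence: a_0,…,a_{12} = 1, 1, -5, 13, -29, 61, -125, 253, -509, 1021, -2045, 4093, -8189.

-8189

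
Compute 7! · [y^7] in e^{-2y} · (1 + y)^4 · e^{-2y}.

1536

The EGF product rule gives c_7 = Σ_{k_1+k_2+k_3=7} C(7; k_1,k_2,k_3) · ∏ g_i(k_i), where e^{-2y} gives (-2)^k; (1+y)^4 gives the falling factorial (4)_k; e^{-2y} gives (-2)^k.
g_1(k) for k = 0…7: 1, -2, 4, -8, 16, -32, 64, -128.
g_2(k) for k = 0…7: 1, 4, 12, 24, 24, 0, 0, 0.
g_3(k) for k = 0…7: 1, -2, 4, -8, 16, -32, 64, -128.
First combine the last two factors: h(k) = Σ_j C(k,j)·g_2(j)·g_3(k−j) for k = 0…7: 1, 2, 0, -8, 8, 48, -224, 320.
c_7 = Σ_k C(7,k)·g_1(k)·h(7−k) = 1·1·320 + 7·(-2)·(-224) + 21·4·48 + 35·(-8)·8 + 35·16·(-8) + 7·64·2 + 1·(-128)·1 = 320 + 3136 + 4032 − 2240 − 4480 + 896 − 128 = 1536.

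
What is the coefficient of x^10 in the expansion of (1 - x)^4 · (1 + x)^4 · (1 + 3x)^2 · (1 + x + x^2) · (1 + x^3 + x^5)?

24

(1 - x)^4 has coefficients 1,-4,6,-4,1 for degrees 0…4.
(1 + x)^4 has coefficients 1,4,6,4,1,0,0,0,0,0,0 for degrees 0…10.
Multiplying by (1 + 3x)^2 gives running coefficients 1,10,39,76,79,42,9,0,0,0,0 for degrees 0…10.
Multiplying by (1 + x + x^2) gives running coefficients 1,11,50,125,194,197,130,51,9,0,0 for degrees 0…10.
Finally multiplying by (1 + x^3 + x^5), the product of all factors after the first has coefficients 1,11,50,126,205,248,266,295,331,324,248 for degrees 0…10.
[x^10] = 1·248 − 4·324 + 6·331 − 4·295 + 1·266 = 24.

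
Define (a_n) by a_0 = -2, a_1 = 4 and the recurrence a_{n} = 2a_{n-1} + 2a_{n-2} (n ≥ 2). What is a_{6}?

The ordinary generating function has denominator 1 - 2z - 2z^2.
Iterating the recurrence: a_0,…,a_{6} = -2, 4, 4, 16, 40, 112, 304.

304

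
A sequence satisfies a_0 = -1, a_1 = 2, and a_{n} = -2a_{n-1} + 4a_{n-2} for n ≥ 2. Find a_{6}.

The ordinary generating function has denominator 1 + 2x - 4x^2.
Iterating the recurrence: a_0,…,a_{6} = -1, 2, -8, 24, -80, 256, -832.

-832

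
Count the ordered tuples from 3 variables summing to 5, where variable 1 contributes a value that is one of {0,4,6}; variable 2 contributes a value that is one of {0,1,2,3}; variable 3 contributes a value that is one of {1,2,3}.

The generating function for the choices is (1 + t⁴ + t⁶)·(1 + t + t² + t³)·(t + t² + t³); the count is [t⁵].
(1 + t⁴ + t⁶) has coefficients 1,0,0,0,1,0 for degrees 0…5.
(1 + t + t² + t³) has coefficients 1,1,1,1,0,0 for degrees 0…5.
Finally multiplying by (t + t² + t³), the product of all factors after the first has coefficients 0,1,2,3,3,2 for degrees 0…5.
[t⁵] = 1·2 + 1·1 = 3.

3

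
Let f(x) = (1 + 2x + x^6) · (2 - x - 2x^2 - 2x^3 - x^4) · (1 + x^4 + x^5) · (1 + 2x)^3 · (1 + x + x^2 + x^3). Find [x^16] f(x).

(1 + 2x + x^6) has coefficients 1,2,0,0,0,0,1 for degrees 0…6.
(2 - x - 2x^2 - 2x^3 - x^4) has coefficients 2,-1,-2,-2,-1,0,0,0,0,0,0,0,0,0,0,0,0 for degrees 0…16.
Multiplying by (1 + x^4 + x^5) gives running coefficients 2,-1,-2,-2,1,1,-3,-4,-3,-1,0,0,0,0,0,0,0 for degrees 0…16.
Multiplying by (1 + 2x)^3 gives running coefficients 2,11,16,-10,-43,-33,-1,-2,-55,-91,-74,-36,-8,0,0,0,0 for degrees 0…16.
Finally multiplying by (1 + x + x^2 + x^3), the product of all factors after the first has coefficients 2,13,29,19,-26,-70,-87,-79,-91,-149,-222,-256,-209,-118,-44,-8,0 for degrees 0…16.
[x^16] = 1·0 + 2·(-8) + 1·(-222) = -238.

-238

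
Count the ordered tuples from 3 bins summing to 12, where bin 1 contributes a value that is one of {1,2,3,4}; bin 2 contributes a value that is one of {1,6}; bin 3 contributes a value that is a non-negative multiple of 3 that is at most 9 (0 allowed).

2

The generating function for the choices is (x + x^2 + x^3 + x^4)·(x + x^6)·(1 + x^3 + x^6 + x^9); the count is [x^12].
(x + x^2 + x^3 + x^4) has coefficients 0,1,1,1,1 for degrees 0…4.
(x + x^6) has coefficients 0,1,0,0,0,0,1,0,0,0,0,0,0 for degrees 0…12.
Finally multiplying by (1 + x^3 + x^6 + x^9), the product of all factors after the first has coefficients 0,1,0,0,1,0,1,1,0,1,1,0,1 for degrees 0…12.
[x^12] = 1·0 + 1·1 + 1·1 + 1·0 = 2.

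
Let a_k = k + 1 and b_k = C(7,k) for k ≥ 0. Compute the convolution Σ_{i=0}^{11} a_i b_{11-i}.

1088

Write out a_i and b_{11-i} for i = 0,…,11 and sum the products.
Σ = 1·0 + 2·0 + 3·0 + 4·0 + 5·1 + 6·7 + 7·21 + 8·35 + 9·35 + 10·21 + 11·7 + 12·1 = 1088.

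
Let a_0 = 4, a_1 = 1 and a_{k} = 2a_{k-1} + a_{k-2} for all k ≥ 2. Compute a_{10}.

6318

The ordinary generating function has denominator 1 - 2x - x^2.
Iterating the recurrence: a_0,…,a_{10} = 4, 1, 6, 13, 32, 77, 186, 449, 1084, 2617, 6318.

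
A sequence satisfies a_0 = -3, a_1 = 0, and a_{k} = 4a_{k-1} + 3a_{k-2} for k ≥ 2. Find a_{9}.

The ordinary generating function has denominator 1 - 4x - 3x^2.
Iterating the recurrence: a_0,…,a_{9} = -3, 0, -9, -36, -171, -792, -3681, -17100, -79443, -369072.

-369072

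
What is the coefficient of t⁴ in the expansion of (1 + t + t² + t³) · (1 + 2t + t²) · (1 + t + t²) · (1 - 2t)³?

9

(1 + t + t² + t³) has coefficients 1,1,1,1 for degrees 0…3.
(1 + 2t + t²) has coefficients 1,2,1,0,0 for degrees 0…4.
Multiplying by (1 + t + t²) gives running coefficients 1,3,4,3,1 for degrees 0…4.
Finally multiplying by (1 - 2t)³, the product of all factors after the first has coefficients 1,-3,-2,7,7 for degrees 0…4.
[t⁴] = 1·7 + 1·7 + 1·(-2) + 1·(-3) = 9.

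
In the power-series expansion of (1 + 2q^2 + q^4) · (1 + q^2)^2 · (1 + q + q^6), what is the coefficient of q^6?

5

(1 + 2q^2 + q^4) has coefficients 1,0,2,0,1 for degrees 0…4.
(1 + q^2)^2 has coefficients 1,0,2,0,1,0,0 for degrees 0…6.
Finally multiplying by (1 + q + q^6), the product of all factors after the first has coefficients 1,1,2,2,1,1,1 for degrees 0…6.
[q^6] = 1·1 + 2·1 + 1·2 = 5.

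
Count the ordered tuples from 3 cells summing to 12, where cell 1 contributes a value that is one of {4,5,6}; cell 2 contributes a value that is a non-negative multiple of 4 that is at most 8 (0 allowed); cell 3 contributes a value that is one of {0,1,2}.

The generating function for the choices is (z⁴ + z⁵ + z⁶)·(1 + z⁴ + z⁸)·(1 + z + z²); the count is [z¹²].
(z⁴ + z⁵ + z⁶) has coefficients 0,0,0,0,1,1,1 for degrees 0…6.
(1 + z⁴ + z⁸) has coefficients 1,0,0,0,1,0,0,0,1,0,0,0,0 for degrees 0…12.
Finally multiplying by (1 + z + z²), the product of all factors after the first has coefficients 1,1,1,0,1,1,1,0,1,1,1,0,0 for degrees 0…12.
[z¹²] = 1·1 + 1·0 + 1·1 = 2.

2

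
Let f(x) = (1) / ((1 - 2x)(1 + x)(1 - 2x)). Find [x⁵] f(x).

The denominator gives the recurrence a_n = 3a_(n−1) − 4a_(n−3) for n ≥ 3; the numerator fixes a_0 = 1, a_1 = 3, a_2 = 9.
Iterating: 1, 3, 9, 23, 57, 135, so a_5 = 135.

135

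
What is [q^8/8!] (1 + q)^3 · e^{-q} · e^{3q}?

The EGF product rule gives c_8 = Σ_{k_1+k_2+k_3=8} C(8; k_1,k_2,k_3) · ∏ g_i(k_i), where (1+q)^3 gives the falling factorial (3)_k; e^{-q} gives (-1)^k; e^{3q} gives (3)^k.
g_1(k) for k = 0…8: 1, 3, 6, 6, 0, 0, 0, 0, 0.
g_2(k) for k = 0…8: 1, -1, 1, -1, 1, -1, 1, -1, 1.
g_3(k) for k = 0…8: 1, 3, 9, 27, 81, 243, 729, 2187, 6561.
First combine the last two factors: h(k) = Σ_j C(k,j)·g_2(j)·g_3(k−j) for k = 0…8: 1, 2, 4, 8, 16, 32, 64, 128, 256.
c_8 = Σ_k C(8,k)·g_1(k)·h(8−k) = 1·1·256 + 8·3·128 + 28·6·64 + 56·6·32 = 256 + 3072 + 10752 + 10752 = 24832.

24832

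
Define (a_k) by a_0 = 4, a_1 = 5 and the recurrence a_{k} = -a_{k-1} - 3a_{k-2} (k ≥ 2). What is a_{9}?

-790

The ordinary generating function has denominator 1 + t + 3t^2.
Iterating the recurrence: a_0,…,a_{9} = 4, 5, -17, 2, 49, -55, -92, 257, 19, -790.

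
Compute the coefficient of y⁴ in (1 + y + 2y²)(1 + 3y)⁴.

(1 + y + 2y²) has coefficients 1,1,2 for degrees 0…2.
(1 + 3y)⁴ has coefficients 1,12,54,108,81 for degrees 0…4.
[y⁴] = 1·81 + 1·108 + 2·54 = 297.

297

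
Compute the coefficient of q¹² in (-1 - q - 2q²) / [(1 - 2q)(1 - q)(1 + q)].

-10921

Partial fractions give a closed form: a_n = (-8/3)·2^n + (2)·1^n + (-1/3)·(-1)^n.
At n = 12: a_12 = -10921.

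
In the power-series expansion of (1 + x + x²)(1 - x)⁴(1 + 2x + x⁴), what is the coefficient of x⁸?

(1 + x + x²) has coefficients 1,1,1 for degrees 0…2.
(1 - x)⁴ has coefficients 1,-4,6,-4,1,0,0,0,0 for degrees 0…8.
Finally multiplying by (1 + 2x + x⁴), the product of all factors after the first has coefficients 1,-2,-2,8,-6,-2,6,-4,1 for degrees 0…8.
[x⁸] = 1·1 + 1·(-4) + 1·6 = 3.

3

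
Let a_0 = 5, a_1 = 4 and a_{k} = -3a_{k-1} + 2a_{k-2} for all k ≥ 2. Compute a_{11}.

338198

The ordinary generating function has denominator 1 + 3t - 2t^2.
Iterating the recurrence: a_0,…,a_{11} = 5, 4, -2, 14, -46, 166, -590, 2102, -7486, 26662, -94958, 338198.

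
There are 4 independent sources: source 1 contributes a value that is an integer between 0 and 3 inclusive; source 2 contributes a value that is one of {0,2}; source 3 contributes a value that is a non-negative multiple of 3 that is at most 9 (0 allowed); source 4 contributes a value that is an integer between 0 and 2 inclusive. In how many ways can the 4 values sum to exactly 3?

6

The generating function for the choices is (1 + x + x^2 + x^3)·(1 + x^2)·(1 + x^3 + x^6 + x^9)·(1 + x + x^2); the count is [x^3].
(1 + x + x^2 + x^3) has coefficients 1,1,1,1 for degrees 0…3.
(1 + x^2) has coefficients 1,0,1,0 for degrees 0…3.
Multiplying by (1 + x^3 + x^6 + x^9) gives running coefficients 1,0,1,1 for degrees 0…3.
Finally multiplying by (1 + x + x^2), the product of all factors after the first has coefficients 1,1,2,2 for degrees 0…3.
[x^3] = 1·2 + 1·2 + 1·1 + 1·1 = 6.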